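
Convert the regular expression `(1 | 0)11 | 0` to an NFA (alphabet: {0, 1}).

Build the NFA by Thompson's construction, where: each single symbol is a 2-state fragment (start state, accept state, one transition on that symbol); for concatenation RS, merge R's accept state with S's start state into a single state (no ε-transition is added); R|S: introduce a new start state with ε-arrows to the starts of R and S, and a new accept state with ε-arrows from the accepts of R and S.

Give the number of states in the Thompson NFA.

12

Bottom-up over the parse tree:
Each of the 5 symbol leaves contributes a 2-state fragment.
  1 | 0 : 6 states
  (1 | 0)11 : 8 states
  (1 | 0)11 | 0 : 12 states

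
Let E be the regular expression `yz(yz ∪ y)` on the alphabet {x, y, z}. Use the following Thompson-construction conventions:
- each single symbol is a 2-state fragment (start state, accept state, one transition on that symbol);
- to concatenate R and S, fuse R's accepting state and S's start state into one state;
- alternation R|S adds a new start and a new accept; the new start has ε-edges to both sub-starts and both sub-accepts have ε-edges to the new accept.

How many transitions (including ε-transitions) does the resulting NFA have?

9

Recursing over subexpressions:
Each of the 5 symbol leaves contributes 1 transition (1 symbol, 0 ε).
  yz → 2 transitions (2 symbol, 0 ε)
  yz ∪ y → 7 transitions (3 symbol, 4 ε)
  yz(yz ∪ y) → 9 transitions (5 symbol, 4 ε)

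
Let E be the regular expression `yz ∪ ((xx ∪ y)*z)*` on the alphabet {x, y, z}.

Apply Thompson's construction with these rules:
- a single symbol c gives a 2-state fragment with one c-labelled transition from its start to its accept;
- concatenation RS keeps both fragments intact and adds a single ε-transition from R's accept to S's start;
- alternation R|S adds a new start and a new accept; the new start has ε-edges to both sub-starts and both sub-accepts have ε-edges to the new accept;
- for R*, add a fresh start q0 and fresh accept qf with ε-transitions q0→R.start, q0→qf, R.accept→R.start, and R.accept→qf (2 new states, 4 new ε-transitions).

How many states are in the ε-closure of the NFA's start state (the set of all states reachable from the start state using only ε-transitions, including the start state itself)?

Compute the ε-closure size of each fragment's start state recursively; a symbol fragment's start has no outgoing ε-edge, so its closure is just itself (size 1).
  yz → same as the first factor's closure: |closure| = 1
  xx → same as the first factor's closure: |closure| = 1
  xx ∪ y → |closure| = 1 + 1 + 1 = 3 (the new accept is not ε-reachable since no branch accepts ε)
  (xx ∪ y)* → new start has ε-edges to the inner start and to the new accept, so |closure| = 2 + 3 = 5
  (xx ∪ y)*z → |closure| = 5 + 1 = 6 (closure spills across the concat boundary because the left factor accepts ε)
  ((xx ∪ y)*z)* → the star's fresh start ε-reaches both the body's start and the fresh accept: |closure| = 2 + 6 = 8
  yz ∪ ((xx ∪ y)*z)* → new start ε-reaches every alternative's start; at least one alternative accepts ε, so the union's new accept is reached too: |closure| = 1 + 1 + 8 + 1 = 11

11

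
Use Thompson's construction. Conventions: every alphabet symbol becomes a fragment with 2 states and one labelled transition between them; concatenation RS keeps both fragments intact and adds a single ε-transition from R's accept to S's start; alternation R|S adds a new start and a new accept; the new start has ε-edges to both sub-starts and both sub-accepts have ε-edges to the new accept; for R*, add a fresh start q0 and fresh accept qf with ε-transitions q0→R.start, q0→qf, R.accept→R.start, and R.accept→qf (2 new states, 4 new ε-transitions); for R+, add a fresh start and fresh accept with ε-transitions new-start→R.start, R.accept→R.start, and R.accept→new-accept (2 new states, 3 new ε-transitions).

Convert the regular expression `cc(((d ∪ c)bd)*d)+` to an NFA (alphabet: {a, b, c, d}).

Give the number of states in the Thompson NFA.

20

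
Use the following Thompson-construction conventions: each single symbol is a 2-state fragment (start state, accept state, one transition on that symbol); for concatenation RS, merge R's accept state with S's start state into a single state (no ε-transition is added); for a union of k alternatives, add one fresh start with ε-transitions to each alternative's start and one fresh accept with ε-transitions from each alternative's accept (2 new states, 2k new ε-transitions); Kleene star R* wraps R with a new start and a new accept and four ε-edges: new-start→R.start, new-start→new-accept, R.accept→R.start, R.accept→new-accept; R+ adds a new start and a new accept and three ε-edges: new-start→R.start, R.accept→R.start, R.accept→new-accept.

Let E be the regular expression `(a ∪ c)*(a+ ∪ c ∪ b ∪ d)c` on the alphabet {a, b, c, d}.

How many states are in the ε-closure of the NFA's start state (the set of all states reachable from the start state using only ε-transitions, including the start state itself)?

Compute the ε-closure size of each fragment's start state recursively; a symbol fragment's start has no outgoing ε-edge, so its closure is just itself (size 1).
  a ∪ c — C = 1 + 1 + 1 = 3 (the new accept is not ε-reachable since no branch accepts ε)
  (a ∪ c)* — C = 1 (new start) + 3 (body) + 1 (new accept) = 5
  a+ — C = 1 + 1 = 2 (the body doesn't accept ε, so the new accept is not reached)
  a+ ∪ c ∪ b ∪ d — new start ε-reaches every alternative's start; none of them accept ε, so the new accept is not reached: C = 1 + 2 + 1 + 1 + 1 = 6
  (a ∪ c)*(a+ ∪ c ∪ b ∪ d)c — C = 5 + (6−1) = 10 (closure spills across the concat boundary because the left factor accepts ε)

10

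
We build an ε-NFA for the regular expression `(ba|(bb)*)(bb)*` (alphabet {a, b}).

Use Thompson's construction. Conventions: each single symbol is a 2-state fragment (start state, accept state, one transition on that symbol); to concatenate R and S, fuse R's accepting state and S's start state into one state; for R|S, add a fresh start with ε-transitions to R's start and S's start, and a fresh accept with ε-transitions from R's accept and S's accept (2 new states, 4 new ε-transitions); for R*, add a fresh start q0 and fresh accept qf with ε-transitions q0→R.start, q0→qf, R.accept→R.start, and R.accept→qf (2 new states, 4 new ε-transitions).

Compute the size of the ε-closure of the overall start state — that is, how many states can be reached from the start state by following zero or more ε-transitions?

8

Compute the ε-closure size of each fragment's start state recursively; a symbol fragment's start has no outgoing ε-edge, so its closure is just itself (size 1).
  ba : same as the first factor's closure: C = 1
  bb : C equals the left operand's closure size = 1 (its accept is not ε-reachable, so the closure stops there)
  (bb)* : the star's fresh start ε-reaches both the body's start and the fresh accept: C = 2 + 1 = 3
  ba|(bb)* : C = 1 (new start) + (1 + 3) + 1 (new accept, since some branch ε-reaches its own accept) = 6
  bb : same as the first factor's closure: C = 1
  (bb)* : C = 1 (new start) + 1 (body) + 1 (new accept) = 3
  (ba|(bb)*)(bb)* : C = 6 + (3−1) = 8 (closure spills across the concat boundary because the left factor accepts ε)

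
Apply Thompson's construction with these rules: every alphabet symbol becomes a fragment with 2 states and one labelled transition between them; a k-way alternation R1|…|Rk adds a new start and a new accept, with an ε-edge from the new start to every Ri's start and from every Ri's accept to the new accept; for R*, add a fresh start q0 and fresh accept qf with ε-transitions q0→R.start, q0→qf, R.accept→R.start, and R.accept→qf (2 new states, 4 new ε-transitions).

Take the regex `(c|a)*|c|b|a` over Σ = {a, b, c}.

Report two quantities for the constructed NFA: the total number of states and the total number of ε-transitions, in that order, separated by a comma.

16, 16

Recursing over subexpressions:
Each of the 5 symbol leaves contributes 2 states and 0 ε-transitions.
  c|a = 6 states, 4 ε-transitions
  (c|a)* = 8 states, 8 ε-transitions
  (c|a)*|c|b|a = 16 states, 16 ε-transitions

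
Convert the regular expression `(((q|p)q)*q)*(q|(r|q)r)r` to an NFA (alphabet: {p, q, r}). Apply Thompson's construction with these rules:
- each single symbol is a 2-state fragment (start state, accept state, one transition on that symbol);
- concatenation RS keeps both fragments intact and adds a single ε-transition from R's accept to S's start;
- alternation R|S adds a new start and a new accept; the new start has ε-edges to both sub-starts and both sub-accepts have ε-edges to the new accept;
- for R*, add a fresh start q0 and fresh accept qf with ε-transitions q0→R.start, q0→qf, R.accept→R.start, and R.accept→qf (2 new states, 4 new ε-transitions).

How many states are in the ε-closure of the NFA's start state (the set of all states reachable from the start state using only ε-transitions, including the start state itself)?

13

Work bottom-up. For each fragment F, track |ε-closure(F.start)| and whether F's accept lies in that closure (i.e. whether F accepts ε). A single-symbol fragment has closure size 1 and does not accept ε.
  q|p — C = 1 + 1 + 1 = 3 (the new accept is not ε-reachable since no branch accepts ε)
  (q|p)q — same as the first factor's closure: C = 3
  ((q|p)q)* — the star's fresh start ε-reaches both the body's start and the fresh accept: C = 2 + 3 = 5
  ((q|p)q)*q — the left operand accepts ε, so the closure extends into the next operand (via the concat ε-link); C = 5 + 1 = 6
  (((q|p)q)*q)* — C = 1 (new start) + 6 (body) + 1 (new accept) = 8
  r|q — C = 1 + 1 + 1 = 3 (the new accept is not ε-reachable since no branch accepts ε)
  (r|q)r — same as the first factor's closure: C = 3
  q|(r|q)r — new start ε-reaches every alternative's start; none of them accept ε, so the new accept is not reached: C = 1 + 1 + 3 = 5
  (((q|p)q)*q)*(q|(r|q)r)r — the left operand accepts ε, so the closure extends into the next operand (via the concat ε-link); C = 8 + 5 = 13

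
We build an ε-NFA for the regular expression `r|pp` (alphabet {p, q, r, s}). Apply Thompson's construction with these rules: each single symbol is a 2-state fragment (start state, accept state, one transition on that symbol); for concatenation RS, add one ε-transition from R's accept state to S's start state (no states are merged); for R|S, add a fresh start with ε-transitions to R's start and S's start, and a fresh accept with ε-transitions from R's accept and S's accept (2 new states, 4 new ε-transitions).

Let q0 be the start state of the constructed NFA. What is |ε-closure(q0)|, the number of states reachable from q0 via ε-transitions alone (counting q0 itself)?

Work bottom-up. For each fragment F, track |ε-closure(F.start)| and whether F's accept lies in that closure (i.e. whether F accepts ε). A single-symbol fragment has closure size 1 and does not accept ε.
  pp : same as the first factor's closure: |closure| = 1
  r|pp : |closure| = 1 + 1 + 1 = 3 (the new accept is not ε-reachable since no branch accepts ε)

3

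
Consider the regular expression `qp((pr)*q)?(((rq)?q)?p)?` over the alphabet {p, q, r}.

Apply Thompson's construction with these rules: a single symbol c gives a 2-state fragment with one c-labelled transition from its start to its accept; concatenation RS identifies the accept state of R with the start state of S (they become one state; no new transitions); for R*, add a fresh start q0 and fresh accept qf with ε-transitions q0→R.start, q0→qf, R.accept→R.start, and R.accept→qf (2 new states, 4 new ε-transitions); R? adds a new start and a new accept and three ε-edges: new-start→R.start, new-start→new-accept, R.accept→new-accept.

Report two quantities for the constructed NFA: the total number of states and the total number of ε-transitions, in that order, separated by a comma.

20, 16

Bottom-up over the parse tree:
Each of the 9 symbol leaves contributes 2 states and 0 ε-transitions.
  pr : 3 states, 0 ε-transitions
  (pr)* : 5 states, 4 ε-transitions
  (pr)*q : 6 states, 4 ε-transitions
  ((pr)*q)? : 8 states, 7 ε-transitions
  rq : 3 states, 0 ε-transitions
  (rq)? : 5 states, 3 ε-transitions
  (rq)?q : 6 states, 3 ε-transitions
  ((rq)?q)? : 8 states, 6 ε-transitions
  ((rq)?q)?p : 9 states, 6 ε-transitions
  (((rq)?q)?p)? : 11 states, 9 ε-transitions
  qp((pr)*q)?(((rq)?q)?p)? : 20 states, 16 ε-transitions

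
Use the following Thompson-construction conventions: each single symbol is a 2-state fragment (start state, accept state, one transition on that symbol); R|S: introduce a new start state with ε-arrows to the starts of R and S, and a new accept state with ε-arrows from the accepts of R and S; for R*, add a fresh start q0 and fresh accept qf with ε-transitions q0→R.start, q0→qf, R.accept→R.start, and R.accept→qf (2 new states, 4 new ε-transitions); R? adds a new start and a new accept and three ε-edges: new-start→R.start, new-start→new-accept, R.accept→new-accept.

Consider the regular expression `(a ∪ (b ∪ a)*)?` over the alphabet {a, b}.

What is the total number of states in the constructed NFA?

Building bottom-up:
Each of the 3 symbol leaves contributes a 2-state fragment.
  b ∪ a → 6 states
  (b ∪ a)* → 8 states
  a ∪ (b ∪ a)* → 12 states
  (a ∪ (b ∪ a)*)? → 14 states

14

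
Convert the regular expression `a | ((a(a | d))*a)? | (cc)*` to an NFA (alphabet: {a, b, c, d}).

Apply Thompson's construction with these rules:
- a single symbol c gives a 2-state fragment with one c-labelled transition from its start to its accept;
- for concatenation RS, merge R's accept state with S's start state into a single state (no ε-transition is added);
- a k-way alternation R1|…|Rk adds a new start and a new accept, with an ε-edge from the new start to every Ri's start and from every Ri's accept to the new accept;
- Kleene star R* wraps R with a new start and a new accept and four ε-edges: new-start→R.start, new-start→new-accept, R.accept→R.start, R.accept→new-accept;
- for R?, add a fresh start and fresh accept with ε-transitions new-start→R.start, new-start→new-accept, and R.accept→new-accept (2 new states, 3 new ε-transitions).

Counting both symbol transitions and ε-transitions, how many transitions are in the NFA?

Recursing over subexpressions:
Each of the 7 symbol leaves contributes 1 transition (1 symbol, 0 ε).
  a | d — 6 transitions (2 symbol, 4 ε)
  a(a | d) — 7 transitions (3 symbol, 4 ε)
  (a(a | d))* — 11 transitions (3 symbol, 8 ε)
  (a(a | d))*a — 12 transitions (4 symbol, 8 ε)
  ((a(a | d))*a)? — 15 transitions (4 symbol, 11 ε)
  cc — 2 transitions (2 symbol, 0 ε)
  (cc)* — 6 transitions (2 symbol, 4 ε)
  a | ((a(a | d))*a)? | (cc)* — 28 transitions (7 symbol, 21 ε)

28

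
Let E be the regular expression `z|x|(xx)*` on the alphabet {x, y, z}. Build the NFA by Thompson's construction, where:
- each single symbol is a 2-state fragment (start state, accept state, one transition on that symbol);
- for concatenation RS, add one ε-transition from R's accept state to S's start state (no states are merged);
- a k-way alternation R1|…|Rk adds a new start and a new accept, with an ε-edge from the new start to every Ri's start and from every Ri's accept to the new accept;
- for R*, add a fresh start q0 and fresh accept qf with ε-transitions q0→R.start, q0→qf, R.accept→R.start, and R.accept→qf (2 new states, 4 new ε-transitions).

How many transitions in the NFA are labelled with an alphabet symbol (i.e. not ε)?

4

Per subexpression:
Each of the 4 symbol leaves contributes exactly 1 symbol transition.
  xx — 2 symbol transitions
  (xx)* — 2 symbol transitions
  z|x|(xx)* — 4 symbol transitions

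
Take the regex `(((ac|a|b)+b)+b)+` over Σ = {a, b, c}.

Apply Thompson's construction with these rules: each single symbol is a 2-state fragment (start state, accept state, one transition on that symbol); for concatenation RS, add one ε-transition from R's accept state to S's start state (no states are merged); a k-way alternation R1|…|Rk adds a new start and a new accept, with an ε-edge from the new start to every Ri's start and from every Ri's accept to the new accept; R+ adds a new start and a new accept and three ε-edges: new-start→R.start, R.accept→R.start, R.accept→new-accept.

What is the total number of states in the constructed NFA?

20

By structural recursion:
Each of the 6 symbol leaves contributes a 2-state fragment.
  ac — 4 states
  ac|a|b — 10 states
  (ac|a|b)+ — 12 states
  (ac|a|b)+b — 14 states
  ((ac|a|b)+b)+ — 16 states
  ((ac|a|b)+b)+b — 18 states
  (((ac|a|b)+b)+b)+ — 20 states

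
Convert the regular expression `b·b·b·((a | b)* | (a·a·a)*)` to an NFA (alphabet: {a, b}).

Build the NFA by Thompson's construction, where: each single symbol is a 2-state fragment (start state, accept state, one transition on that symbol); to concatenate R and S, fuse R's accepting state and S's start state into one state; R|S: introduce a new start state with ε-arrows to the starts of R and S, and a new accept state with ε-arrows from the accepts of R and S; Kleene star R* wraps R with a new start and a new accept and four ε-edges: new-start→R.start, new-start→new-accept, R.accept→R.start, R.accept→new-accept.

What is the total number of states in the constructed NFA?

19

Bottom-up over the parse tree:
Each of the 8 symbol leaves contributes a 2-state fragment.
  a | b : 6 states
  (a | b)* : 8 states
  a·a·a : 4 states
  (a·a·a)* : 6 states
  (a | b)* | (a·a·a)* : 16 states
  b·b·b·((a | b)* | (a·a·a)*) : 19 states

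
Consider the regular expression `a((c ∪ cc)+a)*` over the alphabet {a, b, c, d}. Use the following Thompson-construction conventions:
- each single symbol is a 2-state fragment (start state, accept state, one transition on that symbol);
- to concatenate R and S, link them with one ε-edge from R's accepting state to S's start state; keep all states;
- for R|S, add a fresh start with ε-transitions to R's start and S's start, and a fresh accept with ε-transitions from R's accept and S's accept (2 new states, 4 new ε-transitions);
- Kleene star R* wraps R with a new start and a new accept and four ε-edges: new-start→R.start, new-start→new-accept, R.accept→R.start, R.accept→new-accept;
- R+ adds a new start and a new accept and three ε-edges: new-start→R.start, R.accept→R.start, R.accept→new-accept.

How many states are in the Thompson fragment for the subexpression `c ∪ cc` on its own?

8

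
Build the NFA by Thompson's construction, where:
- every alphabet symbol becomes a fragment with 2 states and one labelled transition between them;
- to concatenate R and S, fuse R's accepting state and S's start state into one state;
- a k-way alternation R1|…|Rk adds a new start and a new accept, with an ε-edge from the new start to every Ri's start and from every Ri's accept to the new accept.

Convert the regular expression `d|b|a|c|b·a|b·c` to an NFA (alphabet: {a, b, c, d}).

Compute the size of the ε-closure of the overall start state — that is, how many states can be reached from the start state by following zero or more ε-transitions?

7

Work bottom-up. For each fragment F, track |ε-closure(F.start)| and whether F's accept lies in that closure (i.e. whether F accepts ε). A single-symbol fragment has closure size 1 and does not accept ε.
  b·a — same as the first factor's closure: C = 1
  b·c — C equals the left operand's closure size = 1 (its accept is not ε-reachable, so the closure stops there)
  d|b|a|c|b·a|b·c — C = 1 + 1 + 1 + 1 + 1 + 1 + 1 = 7 (the new accept is not ε-reachable since no branch accepts ε)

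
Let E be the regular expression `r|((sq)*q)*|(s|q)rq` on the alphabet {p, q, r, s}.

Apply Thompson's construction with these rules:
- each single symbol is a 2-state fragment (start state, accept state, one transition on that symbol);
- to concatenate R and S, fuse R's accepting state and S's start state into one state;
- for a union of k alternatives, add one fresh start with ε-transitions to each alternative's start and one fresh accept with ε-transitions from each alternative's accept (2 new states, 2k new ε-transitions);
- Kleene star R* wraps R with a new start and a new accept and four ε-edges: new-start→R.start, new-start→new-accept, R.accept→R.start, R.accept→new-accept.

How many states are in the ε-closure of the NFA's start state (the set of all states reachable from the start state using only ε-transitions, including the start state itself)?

11

Compute the ε-closure size of each fragment's start state recursively; a symbol fragment's start has no outgoing ε-edge, so its closure is just itself (size 1).
  sq — same as the first factor's closure: |ε-closure| = 1
  (sq)* — the star's fresh start ε-reaches both the body's start and the fresh accept: |ε-closure| = 2 + 1 = 3
  (sq)*q — |ε-closure| = 3 + (1−1) = 3 (closure spills across the concat boundary because the left factor accepts ε)
  ((sq)*q)* — |ε-closure| = 1 (new start) + 3 (body) + 1 (new accept) = 5
  s|q — new start ε-reaches every alternative's start; none of them accept ε, so the new accept is not reached: |ε-closure| = 1 + 1 + 1 = 3
  (s|q)rq — |ε-closure| equals the left operand's closure size = 3 (its accept is not ε-reachable, so the closure stops there)
  r|((sq)*q)*|(s|q)rq — new start ε-reaches every alternative's start; at least one alternative accepts ε, so the union's new accept is reached too: |ε-closure| = 1 + 1 + 5 + 3 + 1 = 11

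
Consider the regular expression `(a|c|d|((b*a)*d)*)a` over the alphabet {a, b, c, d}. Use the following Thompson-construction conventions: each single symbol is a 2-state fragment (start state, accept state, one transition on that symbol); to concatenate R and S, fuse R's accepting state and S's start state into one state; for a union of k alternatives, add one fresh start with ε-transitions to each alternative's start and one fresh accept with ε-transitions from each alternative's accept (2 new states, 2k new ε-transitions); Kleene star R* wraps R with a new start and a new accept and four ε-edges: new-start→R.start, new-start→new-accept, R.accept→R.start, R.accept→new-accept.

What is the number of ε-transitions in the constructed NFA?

20

Per subexpression:
Each of the 7 symbol leaves contributes 0 ε-transitions.
  b* : 4 ε-transitions
  b*a : 4 ε-transitions
  (b*a)* : 8 ε-transitions
  (b*a)*d : 8 ε-transitions
  ((b*a)*d)* : 12 ε-transitions
  a|c|d|((b*a)*d)* : 20 ε-transitions
  (a|c|d|((b*a)*d)*)a : 20 ε-transitions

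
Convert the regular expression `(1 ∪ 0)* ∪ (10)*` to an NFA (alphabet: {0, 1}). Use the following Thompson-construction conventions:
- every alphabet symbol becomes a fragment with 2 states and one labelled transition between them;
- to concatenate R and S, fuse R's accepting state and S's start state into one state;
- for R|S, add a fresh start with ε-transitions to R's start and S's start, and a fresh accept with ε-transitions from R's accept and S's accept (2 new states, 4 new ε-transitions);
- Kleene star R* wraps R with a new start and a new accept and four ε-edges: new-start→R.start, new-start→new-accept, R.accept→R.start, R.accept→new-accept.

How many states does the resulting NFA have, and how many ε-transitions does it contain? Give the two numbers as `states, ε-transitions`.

15, 16

Building bottom-up:
Each of the 4 symbol leaves contributes 2 states and 0 ε-transitions.
  1 ∪ 0 = 6 states, 4 ε-transitions
  (1 ∪ 0)* = 8 states, 8 ε-transitions
  10 = 3 states, 0 ε-transitions
  (10)* = 5 states, 4 ε-transitions
  (1 ∪ 0)* ∪ (10)* = 15 states, 16 ε-transitions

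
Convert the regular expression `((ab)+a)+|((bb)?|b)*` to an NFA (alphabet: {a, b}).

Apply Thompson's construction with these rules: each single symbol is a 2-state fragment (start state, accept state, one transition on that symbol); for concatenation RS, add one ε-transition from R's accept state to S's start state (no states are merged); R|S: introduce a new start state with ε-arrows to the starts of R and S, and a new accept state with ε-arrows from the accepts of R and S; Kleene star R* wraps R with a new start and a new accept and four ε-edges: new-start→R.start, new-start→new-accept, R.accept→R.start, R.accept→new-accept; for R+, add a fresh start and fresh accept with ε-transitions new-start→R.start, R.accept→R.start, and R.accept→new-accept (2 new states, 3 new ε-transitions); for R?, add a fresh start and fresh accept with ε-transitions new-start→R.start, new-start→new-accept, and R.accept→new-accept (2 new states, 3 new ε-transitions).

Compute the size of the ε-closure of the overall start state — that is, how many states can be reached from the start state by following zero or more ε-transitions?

13

Compute the ε-closure size of each fragment's start state recursively; a symbol fragment's start has no outgoing ε-edge, so its closure is just itself (size 1).
  ab — same as the first factor's closure: |ε-closure| = 1
  (ab)+ — new start ε-reaches only the body's start; the new accept needs a symbol first: |ε-closure| = 1 + 1 = 2
  (ab)+a — same as the first factor's closure: |ε-closure| = 2
  ((ab)+a)+ — |ε-closure| = 1 + 2 = 3 (the body doesn't accept ε, so the new accept is not reached)
  bb — |ε-closure| equals the left operand's closure size = 1 (its accept is not ε-reachable, so the closure stops there)
  (bb)? — new start has ε-edges to the inner start and to the new accept, so |ε-closure| = 2 + 1 = 3
  (bb)?|b — |ε-closure| = 1 (new start) + (3 + 1) + 1 (new accept, since some branch ε-reaches its own accept) = 6
  ((bb)?|b)* — new start has ε-edges to the inner start and to the new accept, so |ε-closure| = 2 + 6 = 8
  ((ab)+a)+|((bb)?|b)* — new start ε-reaches every alternative's start; at least one alternative accepts ε, so the union's new accept is reached too: |ε-closure| = 1 + 3 + 8 + 1 = 13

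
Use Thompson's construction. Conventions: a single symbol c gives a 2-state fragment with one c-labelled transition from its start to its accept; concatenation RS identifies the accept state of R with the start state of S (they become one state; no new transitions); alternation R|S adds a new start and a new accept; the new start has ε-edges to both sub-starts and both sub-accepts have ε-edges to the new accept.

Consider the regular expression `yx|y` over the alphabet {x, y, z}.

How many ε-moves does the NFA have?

4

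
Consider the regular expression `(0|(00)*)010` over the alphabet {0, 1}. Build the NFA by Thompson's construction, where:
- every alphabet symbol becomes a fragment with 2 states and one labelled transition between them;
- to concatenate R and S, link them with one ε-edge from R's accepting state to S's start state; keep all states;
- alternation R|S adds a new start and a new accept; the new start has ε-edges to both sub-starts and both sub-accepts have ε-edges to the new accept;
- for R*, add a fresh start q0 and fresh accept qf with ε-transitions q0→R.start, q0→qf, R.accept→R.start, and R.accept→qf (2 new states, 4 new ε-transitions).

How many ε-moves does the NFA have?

By structural recursion:
Each of the 6 symbol leaves contributes 0 ε-transitions.
  00 → 1 ε-transition
  (00)* → 5 ε-transitions
  0|(00)* → 9 ε-transitions
  (0|(00)*)010 → 12 ε-transitions

12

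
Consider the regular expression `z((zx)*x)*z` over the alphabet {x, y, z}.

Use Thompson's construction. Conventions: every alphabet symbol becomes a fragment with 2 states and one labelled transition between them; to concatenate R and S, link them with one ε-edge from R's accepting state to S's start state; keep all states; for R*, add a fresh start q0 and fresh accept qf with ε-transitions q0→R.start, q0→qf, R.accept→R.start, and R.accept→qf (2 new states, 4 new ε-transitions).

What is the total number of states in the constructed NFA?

Recursing over subexpressions:
Each of the 5 symbol leaves contributes a 2-state fragment.
  zx = 4 states
  (zx)* = 6 states
  (zx)*x = 8 states
  ((zx)*x)* = 10 states
  z((zx)*x)*z = 14 states

14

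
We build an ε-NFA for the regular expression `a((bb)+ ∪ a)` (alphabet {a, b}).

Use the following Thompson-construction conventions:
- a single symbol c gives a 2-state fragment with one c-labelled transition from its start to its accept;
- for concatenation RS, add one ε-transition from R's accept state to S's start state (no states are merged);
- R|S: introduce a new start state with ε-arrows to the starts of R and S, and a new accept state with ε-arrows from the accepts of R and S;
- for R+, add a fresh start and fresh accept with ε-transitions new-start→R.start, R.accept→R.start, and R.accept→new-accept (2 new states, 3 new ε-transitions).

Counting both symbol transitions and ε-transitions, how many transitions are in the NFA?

Bottom-up over the parse tree:
Each of the 4 symbol leaves contributes 1 transition (1 symbol, 0 ε).
  bb → 3 transitions (2 symbol, 1 ε)
  (bb)+ → 6 transitions (2 symbol, 4 ε)
  (bb)+ ∪ a → 11 transitions (3 symbol, 8 ε)
  a((bb)+ ∪ a) → 13 transitions (4 symbol, 9 ε)

13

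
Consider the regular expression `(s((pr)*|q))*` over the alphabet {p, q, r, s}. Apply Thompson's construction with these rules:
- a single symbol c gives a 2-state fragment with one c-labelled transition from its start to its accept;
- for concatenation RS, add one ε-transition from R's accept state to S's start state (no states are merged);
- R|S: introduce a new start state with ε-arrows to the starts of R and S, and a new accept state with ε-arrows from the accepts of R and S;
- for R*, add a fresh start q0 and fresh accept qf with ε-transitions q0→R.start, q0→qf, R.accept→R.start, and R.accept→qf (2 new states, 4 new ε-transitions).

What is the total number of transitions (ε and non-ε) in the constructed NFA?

Per subexpression:
Each of the 4 symbol leaves contributes 1 transition (1 symbol, 0 ε).
  pr = 3 transitions (2 symbol, 1 ε)
  (pr)* = 7 transitions (2 symbol, 5 ε)
  (pr)*|q = 12 transitions (3 symbol, 9 ε)
  s((pr)*|q) = 14 transitions (4 symbol, 10 ε)
  (s((pr)*|q))* = 18 transitions (4 symbol, 14 ε)

18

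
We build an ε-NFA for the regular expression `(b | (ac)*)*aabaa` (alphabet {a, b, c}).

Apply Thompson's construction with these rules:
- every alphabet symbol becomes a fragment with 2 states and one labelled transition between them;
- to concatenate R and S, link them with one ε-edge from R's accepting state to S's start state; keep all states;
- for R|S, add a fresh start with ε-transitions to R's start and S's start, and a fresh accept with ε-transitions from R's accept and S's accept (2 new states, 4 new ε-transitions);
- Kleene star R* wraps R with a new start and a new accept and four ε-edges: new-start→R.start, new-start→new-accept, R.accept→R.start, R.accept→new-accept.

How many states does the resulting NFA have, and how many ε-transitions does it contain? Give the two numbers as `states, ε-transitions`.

Recursing over subexpressions:
Each of the 8 symbol leaves contributes 2 states and 0 ε-transitions.
  ac — 4 states, 1 ε-transition
  (ac)* — 6 states, 5 ε-transitions
  b | (ac)* — 10 states, 9 ε-transitions
  (b | (ac)*)* — 12 states, 13 ε-transitions
  (b | (ac)*)*aabaa — 22 states, 18 ε-transitions

22, 18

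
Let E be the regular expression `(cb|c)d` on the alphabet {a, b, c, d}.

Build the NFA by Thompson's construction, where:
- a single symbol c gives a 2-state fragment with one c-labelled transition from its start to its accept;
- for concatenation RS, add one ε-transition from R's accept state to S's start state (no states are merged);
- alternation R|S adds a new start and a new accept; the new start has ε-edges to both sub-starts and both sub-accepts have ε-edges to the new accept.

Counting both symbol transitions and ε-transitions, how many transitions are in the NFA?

10

Per subexpression:
Each of the 4 symbol leaves contributes 1 transition (1 symbol, 0 ε).
  cb = 3 transitions (2 symbol, 1 ε)
  cb|c = 8 transitions (3 symbol, 5 ε)
  (cb|c)d = 10 transitions (4 symbol, 6 ε)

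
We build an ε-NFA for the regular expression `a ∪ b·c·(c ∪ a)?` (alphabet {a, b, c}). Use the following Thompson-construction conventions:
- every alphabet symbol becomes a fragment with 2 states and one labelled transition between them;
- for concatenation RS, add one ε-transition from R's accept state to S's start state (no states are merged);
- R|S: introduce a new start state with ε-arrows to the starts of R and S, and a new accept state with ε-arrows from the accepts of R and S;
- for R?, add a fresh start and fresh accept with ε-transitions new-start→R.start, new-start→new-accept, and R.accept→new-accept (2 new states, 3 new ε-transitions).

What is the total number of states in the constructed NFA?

Bottom-up over the parse tree:
Each of the 5 symbol leaves contributes a 2-state fragment.
  c ∪ a = 6 states
  (c ∪ a)? = 8 states
  b·c·(c ∪ a)? = 12 states
  a ∪ b·c·(c ∪ a)? = 16 states

16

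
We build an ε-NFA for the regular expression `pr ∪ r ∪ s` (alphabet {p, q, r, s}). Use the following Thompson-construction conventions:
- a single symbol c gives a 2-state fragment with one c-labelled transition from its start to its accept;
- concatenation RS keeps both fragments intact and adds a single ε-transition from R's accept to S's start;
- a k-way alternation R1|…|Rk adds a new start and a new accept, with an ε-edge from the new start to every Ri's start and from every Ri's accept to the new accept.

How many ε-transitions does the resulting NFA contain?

Recursing over subexpressions:
Each of the 4 symbol leaves contributes 0 ε-transitions.
  pr — 1 ε-transition
  pr ∪ r ∪ s — 7 ε-transitions

7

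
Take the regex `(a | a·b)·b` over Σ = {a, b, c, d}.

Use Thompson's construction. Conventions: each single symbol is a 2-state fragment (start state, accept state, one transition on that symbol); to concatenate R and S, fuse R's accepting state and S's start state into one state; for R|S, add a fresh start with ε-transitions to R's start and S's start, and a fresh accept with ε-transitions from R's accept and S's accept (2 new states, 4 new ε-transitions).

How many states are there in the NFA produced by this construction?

By structural recursion:
Each of the 4 symbol leaves contributes a 2-state fragment.
  a·b : 3 states
  a | a·b : 7 states
  (a | a·b)·b : 8 states

8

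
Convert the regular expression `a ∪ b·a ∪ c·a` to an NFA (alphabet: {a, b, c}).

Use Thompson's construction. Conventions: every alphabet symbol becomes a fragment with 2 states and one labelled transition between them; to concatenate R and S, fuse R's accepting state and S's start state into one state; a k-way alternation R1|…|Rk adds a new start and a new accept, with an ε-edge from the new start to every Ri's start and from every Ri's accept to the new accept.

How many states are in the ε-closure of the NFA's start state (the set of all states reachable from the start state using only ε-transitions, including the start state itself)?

4

Let C(F) = |ε-closure(F.start)| within fragment F, and note whether F accepts ε. Symbol fragments have C = 1 and do not accept ε. Then:
  b·a → C equals the left operand's closure size = 1 (its accept is not ε-reachable, so the closure stops there)
  c·a → same as the first factor's closure: C = 1
  a ∪ b·a ∪ c·a → C = 1 + 1 + 1 + 1 = 4 (the new accept is not ε-reachable since no branch accepts ε)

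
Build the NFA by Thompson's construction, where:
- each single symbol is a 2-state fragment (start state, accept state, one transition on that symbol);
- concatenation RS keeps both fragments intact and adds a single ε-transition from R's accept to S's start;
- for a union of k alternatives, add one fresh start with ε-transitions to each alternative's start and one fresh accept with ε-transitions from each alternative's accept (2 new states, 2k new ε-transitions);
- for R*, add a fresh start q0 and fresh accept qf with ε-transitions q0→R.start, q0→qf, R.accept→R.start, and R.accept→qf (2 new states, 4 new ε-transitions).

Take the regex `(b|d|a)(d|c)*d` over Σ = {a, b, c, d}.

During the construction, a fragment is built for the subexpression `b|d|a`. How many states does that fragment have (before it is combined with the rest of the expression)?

Fragment for `b|d|a`:
Each of the 3 symbol leaves contributes a 2-state fragment.
  b|d|a → 8 states

8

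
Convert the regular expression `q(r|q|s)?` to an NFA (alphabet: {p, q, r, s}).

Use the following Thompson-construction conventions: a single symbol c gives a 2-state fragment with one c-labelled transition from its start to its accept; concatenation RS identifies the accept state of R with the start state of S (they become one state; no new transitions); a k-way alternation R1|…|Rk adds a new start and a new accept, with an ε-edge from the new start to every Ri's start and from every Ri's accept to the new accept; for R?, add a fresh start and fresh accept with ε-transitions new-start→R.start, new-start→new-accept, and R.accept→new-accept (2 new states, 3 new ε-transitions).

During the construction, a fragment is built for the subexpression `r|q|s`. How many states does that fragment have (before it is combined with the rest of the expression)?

Fragment for `r|q|s`:
Each of the 3 symbol leaves contributes a 2-state fragment.
  r|q|s → 8 states

8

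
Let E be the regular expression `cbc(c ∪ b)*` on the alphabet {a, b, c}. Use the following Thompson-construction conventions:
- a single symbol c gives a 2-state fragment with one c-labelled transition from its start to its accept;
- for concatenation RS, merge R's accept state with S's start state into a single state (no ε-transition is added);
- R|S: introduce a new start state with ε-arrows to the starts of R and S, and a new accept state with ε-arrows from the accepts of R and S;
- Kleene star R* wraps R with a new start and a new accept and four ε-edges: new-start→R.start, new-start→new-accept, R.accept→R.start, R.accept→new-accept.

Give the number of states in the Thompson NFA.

11

By structural recursion:
Each of the 5 symbol leaves contributes a 2-state fragment.
  c ∪ b = 6 states
  (c ∪ b)* = 8 states
  cbc(c ∪ b)* = 11 states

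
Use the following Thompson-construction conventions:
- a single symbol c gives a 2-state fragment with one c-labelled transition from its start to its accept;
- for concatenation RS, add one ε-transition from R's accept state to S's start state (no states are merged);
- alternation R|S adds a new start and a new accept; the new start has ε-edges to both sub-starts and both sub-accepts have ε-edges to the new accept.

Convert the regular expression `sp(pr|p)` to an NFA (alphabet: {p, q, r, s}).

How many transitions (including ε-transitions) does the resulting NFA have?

Per subexpression:
Each of the 5 symbol leaves contributes 1 transition (1 symbol, 0 ε).
  pr : 3 transitions (2 symbol, 1 ε)
  pr|p : 8 transitions (3 symbol, 5 ε)
  sp(pr|p) : 12 transitions (5 symbol, 7 ε)

12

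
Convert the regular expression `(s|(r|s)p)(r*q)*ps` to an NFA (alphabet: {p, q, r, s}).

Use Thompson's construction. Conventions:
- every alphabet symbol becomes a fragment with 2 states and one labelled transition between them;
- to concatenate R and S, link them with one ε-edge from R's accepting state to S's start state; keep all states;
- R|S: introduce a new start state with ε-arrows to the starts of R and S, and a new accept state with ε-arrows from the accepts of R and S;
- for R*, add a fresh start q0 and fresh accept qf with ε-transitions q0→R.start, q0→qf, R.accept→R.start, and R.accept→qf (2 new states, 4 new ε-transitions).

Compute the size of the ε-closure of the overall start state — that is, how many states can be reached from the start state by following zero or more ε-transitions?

Compute the ε-closure size of each fragment's start state recursively; a symbol fragment's start has no outgoing ε-edge, so its closure is just itself (size 1).
  r|s — new start ε-reaches every alternative's start; none of them accept ε, so the new accept is not reached: C = 1 + 1 + 1 = 3
  (r|s)p — C equals the left operand's closure size = 3 (its accept is not ε-reachable, so the closure stops there)
  s|(r|s)p — new start ε-reaches every alternative's start; none of them accept ε, so the new accept is not reached: C = 1 + 1 + 3 = 5
  r* — the star's fresh start ε-reaches both the body's start and the fresh accept: C = 2 + 1 = 3
  r*q — C = 3 + 1 = 4 (closure spills across the concat boundary because the left factor accepts ε)
  (r*q)* — the star's fresh start ε-reaches both the body's start and the fresh accept: C = 2 + 4 = 6
  (s|(r|s)p)(r*q)*ps — same as the first factor's closure: C = 5

5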